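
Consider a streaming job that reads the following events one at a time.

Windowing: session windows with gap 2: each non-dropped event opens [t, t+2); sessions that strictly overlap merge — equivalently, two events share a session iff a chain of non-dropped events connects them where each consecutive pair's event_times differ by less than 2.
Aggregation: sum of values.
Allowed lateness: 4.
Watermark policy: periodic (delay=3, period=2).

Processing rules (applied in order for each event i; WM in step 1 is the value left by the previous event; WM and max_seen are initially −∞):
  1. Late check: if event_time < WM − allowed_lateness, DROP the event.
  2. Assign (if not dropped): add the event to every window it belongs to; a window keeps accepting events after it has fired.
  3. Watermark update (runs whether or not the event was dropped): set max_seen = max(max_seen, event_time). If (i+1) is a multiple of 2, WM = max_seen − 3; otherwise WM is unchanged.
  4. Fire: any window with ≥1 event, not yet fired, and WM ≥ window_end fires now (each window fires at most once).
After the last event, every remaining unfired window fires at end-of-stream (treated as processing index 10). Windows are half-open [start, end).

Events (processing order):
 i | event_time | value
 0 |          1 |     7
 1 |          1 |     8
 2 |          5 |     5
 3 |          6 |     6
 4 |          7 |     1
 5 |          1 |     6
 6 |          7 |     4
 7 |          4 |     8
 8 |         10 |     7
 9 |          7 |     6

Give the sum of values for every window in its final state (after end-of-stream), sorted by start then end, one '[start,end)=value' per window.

i=0 t=1 v=7: → [1,3); WM=−∞
i=1 t=1 v=8: → [1,3); WM=-2
i=2 t=5 v=5: → [5,7); WM=-2
i=3 t=6 v=6: → [5,8); WM=3
i=4 t=7 v=1: → [5,9); WM=3
i=5 t=1 v=6: → [1,3); WM=4
i=6 t=7 v=4: → [5,9); WM=4
i=7 t=4 v=8: → [4,9); WM=4
i=8 t=10 v=7: → [10,12); WM=4
i=9 t=7 v=6: → [4,9); WM=7

[1,3)=21 [4,9)=30 [10,12)=7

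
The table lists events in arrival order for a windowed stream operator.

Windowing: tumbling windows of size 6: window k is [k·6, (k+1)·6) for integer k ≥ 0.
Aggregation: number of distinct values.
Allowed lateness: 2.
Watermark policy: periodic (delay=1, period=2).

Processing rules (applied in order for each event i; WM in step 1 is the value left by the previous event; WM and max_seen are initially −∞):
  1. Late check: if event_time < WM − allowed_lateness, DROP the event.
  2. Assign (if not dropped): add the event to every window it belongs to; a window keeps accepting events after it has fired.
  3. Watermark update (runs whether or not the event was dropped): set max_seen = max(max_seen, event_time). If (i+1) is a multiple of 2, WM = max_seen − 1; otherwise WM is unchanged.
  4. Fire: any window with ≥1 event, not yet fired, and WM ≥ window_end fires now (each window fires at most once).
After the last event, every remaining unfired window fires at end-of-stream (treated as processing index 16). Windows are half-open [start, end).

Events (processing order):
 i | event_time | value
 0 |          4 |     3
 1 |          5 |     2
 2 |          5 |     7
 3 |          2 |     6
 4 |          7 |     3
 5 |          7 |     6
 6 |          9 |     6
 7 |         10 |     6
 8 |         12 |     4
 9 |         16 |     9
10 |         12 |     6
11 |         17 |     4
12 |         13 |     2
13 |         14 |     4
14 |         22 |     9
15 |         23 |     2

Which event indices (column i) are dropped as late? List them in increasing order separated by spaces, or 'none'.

10 12

i=0 t=4 v=3: → [0,6); WM=−∞
i=1 t=5 v=2: → [0,6); WM=4
i=2 t=5 v=7: → [0,6); WM=4
i=3 t=2 v=6: → [0,6); WM=4
i=4 t=7 v=3: → [6,12); WM=4
i=5 t=7 v=6: → [6,12); WM=6; [0,6) fires=4
i=6 t=9 v=6: → [6,12); WM=6
i=7 t=10 v=6: → [6,12); WM=9
i=8 t=12 v=4: → [12,18); WM=9
i=9 t=16 v=9: → [12,18); WM=15; [6,12) fires=2
i=10 t=12 v=6: DROP (t<15-2); WM=15
i=11 t=17 v=4: → [12,18); WM=16
i=12 t=13 v=2: DROP (t<16-2); WM=16
i=13 t=14 v=4: → [12,18); WM=16
i=14 t=22 v=9: → [18,24); WM=16
i=15 t=23 v=2: → [18,24); WM=22; [12,18) fires=2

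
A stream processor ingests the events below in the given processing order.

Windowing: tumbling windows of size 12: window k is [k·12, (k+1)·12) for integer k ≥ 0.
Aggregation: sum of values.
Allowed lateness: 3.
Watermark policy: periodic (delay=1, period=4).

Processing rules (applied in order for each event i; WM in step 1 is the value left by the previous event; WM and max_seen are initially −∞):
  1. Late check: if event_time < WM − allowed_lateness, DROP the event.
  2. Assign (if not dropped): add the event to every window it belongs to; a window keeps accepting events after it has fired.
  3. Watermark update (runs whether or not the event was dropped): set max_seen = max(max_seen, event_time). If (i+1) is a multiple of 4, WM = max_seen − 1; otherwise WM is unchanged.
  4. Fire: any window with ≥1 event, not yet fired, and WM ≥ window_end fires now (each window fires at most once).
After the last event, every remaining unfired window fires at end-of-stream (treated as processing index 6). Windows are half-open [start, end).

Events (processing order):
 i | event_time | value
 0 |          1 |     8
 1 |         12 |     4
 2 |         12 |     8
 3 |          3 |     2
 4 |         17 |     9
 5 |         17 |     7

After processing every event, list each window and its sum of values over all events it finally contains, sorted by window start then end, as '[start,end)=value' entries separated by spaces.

[0,12)=10 [12,24)=28

i=0 t=1 v=8: → [0,12); WM=−∞
i=1 t=12 v=4: → [12,24); WM=−∞
i=2 t=12 v=8: → [12,24); WM=−∞
i=3 t=3 v=2: → [0,12); WM=11
i=4 t=17 v=9: → [12,24); WM=11
i=5 t=17 v=7: → [12,24); WM=11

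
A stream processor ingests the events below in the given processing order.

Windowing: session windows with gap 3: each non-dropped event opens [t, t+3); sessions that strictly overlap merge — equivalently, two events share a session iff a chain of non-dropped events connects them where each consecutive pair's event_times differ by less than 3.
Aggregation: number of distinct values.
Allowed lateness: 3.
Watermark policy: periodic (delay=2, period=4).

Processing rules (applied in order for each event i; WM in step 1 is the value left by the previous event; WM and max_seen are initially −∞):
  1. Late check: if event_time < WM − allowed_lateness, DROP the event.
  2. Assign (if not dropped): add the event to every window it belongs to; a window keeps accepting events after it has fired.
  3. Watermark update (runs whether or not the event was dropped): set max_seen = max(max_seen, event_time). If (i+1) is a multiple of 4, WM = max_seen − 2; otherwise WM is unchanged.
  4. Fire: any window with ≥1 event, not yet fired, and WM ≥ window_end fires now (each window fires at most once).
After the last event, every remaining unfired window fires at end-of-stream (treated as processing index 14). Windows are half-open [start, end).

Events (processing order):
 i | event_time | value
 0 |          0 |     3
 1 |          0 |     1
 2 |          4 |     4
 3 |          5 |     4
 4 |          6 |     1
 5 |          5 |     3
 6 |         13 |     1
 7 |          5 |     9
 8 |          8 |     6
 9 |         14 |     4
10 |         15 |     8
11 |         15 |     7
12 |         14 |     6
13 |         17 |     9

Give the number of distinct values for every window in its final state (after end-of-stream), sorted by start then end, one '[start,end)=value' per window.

i=0 t=0 v=3: → [0,3); WM=−∞
i=1 t=0 v=1: → [0,3); WM=−∞
i=2 t=4 v=4: → [4,7); WM=−∞
i=3 t=5 v=4: → [4,8); WM=3
i=4 t=6 v=1: → [4,9); WM=3
i=5 t=5 v=3: → [4,9); WM=3
i=6 t=13 v=1: → [13,16); WM=3
i=7 t=5 v=9: → [4,9); WM=11
i=8 t=8 v=6: → [4,11); WM=11
i=9 t=14 v=4: → [13,17); WM=11
i=10 t=15 v=8: → [13,18); WM=11
i=11 t=15 v=7: → [13,18); WM=13
i=12 t=14 v=6: → [13,18); WM=13
i=13 t=17 v=9: → [13,20); WM=13

[0,3)=2 [4,11)=5 [13,20)=6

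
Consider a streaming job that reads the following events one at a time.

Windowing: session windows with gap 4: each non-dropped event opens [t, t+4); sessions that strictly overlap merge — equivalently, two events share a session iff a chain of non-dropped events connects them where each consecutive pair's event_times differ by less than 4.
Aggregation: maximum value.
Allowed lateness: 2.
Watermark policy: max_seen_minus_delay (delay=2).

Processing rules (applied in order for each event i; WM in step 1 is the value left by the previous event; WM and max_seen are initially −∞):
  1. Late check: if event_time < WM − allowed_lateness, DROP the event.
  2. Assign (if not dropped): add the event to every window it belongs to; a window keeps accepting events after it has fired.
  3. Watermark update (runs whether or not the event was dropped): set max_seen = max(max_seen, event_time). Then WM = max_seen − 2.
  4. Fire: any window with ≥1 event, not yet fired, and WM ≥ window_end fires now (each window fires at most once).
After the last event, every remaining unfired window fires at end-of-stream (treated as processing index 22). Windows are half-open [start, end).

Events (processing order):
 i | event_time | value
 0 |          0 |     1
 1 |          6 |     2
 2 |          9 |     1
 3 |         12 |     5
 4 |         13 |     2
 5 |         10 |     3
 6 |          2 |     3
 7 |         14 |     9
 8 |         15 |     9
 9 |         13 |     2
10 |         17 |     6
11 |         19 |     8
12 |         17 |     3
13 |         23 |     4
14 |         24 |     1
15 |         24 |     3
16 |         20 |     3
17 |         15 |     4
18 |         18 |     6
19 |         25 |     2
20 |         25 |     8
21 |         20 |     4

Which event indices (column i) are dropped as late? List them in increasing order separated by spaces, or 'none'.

i=0 t=0 v=1: → [0,4); WM=-2
i=1 t=6 v=2: → [6,10); WM=4
i=2 t=9 v=1: → [6,13); WM=7
i=3 t=12 v=5: → [6,16); WM=10
i=4 t=13 v=2: → [6,17); WM=11
i=5 t=10 v=3: → [6,17); WM=11
i=6 t=2 v=3: DROP (t<11-2); WM=11
i=7 t=14 v=9: → [6,18); WM=12
i=8 t=15 v=9: → [6,19); WM=13
i=9 t=13 v=2: → [6,19); WM=13
i=10 t=17 v=6: → [6,21); WM=15
i=11 t=19 v=8: → [6,23); WM=17
i=12 t=17 v=3: → [6,23); WM=17
i=13 t=23 v=4: → [23,27); WM=21
i=14 t=24 v=1: → [23,28); WM=22
i=15 t=24 v=3: → [23,28); WM=22
i=16 t=20 v=3: → [6,28); WM=22
i=17 t=15 v=4: DROP (t<22-2); WM=22
i=18 t=18 v=6: DROP (t<22-2); WM=22
i=19 t=25 v=2: → [6,29); WM=23
i=20 t=25 v=8: → [6,29); WM=23
i=21 t=20 v=4: DROP (t<23-2); WM=23

6 17 18 21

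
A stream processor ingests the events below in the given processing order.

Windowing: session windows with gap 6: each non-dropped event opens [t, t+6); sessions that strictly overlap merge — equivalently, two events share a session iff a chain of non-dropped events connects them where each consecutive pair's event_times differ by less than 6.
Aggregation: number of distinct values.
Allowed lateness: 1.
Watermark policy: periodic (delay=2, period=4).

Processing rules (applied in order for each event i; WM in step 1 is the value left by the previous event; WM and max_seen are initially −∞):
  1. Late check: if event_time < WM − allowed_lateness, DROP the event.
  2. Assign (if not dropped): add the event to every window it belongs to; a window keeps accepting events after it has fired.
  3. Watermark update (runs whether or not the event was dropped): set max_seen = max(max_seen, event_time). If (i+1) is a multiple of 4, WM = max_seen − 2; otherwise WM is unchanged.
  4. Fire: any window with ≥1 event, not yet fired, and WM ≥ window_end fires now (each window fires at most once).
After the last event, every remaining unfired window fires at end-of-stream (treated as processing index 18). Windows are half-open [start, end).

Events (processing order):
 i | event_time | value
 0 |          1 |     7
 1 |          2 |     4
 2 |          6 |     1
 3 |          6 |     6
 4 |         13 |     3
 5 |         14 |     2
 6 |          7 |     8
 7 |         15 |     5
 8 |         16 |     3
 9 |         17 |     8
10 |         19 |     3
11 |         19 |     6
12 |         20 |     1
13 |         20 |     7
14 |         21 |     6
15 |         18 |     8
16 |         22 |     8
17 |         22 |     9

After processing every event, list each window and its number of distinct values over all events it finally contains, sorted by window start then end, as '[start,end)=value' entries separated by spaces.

i=0 t=1 v=7: → [1,7); WM=−∞
i=1 t=2 v=4: → [1,8); WM=−∞
i=2 t=6 v=1: → [1,12); WM=−∞
i=3 t=6 v=6: → [1,12); WM=4
i=4 t=13 v=3: → [13,19); WM=4
i=5 t=14 v=2: → [13,20); WM=4
i=6 t=7 v=8: → [1,13); WM=4
i=7 t=15 v=5: → [13,21); WM=13
i=8 t=16 v=3: → [13,22); WM=13
i=9 t=17 v=8: → [13,23); WM=13
i=10 t=19 v=3: → [13,25); WM=13
i=11 t=19 v=6: → [13,25); WM=17
i=12 t=20 v=1: → [13,26); WM=17
i=13 t=20 v=7: → [13,26); WM=17
i=14 t=21 v=6: → [13,27); WM=17
i=15 t=18 v=8: → [13,27); WM=19
i=16 t=22 v=8: → [13,28); WM=19
i=17 t=22 v=9: → [13,28); WM=19

[1,13)=5 [13,28)=8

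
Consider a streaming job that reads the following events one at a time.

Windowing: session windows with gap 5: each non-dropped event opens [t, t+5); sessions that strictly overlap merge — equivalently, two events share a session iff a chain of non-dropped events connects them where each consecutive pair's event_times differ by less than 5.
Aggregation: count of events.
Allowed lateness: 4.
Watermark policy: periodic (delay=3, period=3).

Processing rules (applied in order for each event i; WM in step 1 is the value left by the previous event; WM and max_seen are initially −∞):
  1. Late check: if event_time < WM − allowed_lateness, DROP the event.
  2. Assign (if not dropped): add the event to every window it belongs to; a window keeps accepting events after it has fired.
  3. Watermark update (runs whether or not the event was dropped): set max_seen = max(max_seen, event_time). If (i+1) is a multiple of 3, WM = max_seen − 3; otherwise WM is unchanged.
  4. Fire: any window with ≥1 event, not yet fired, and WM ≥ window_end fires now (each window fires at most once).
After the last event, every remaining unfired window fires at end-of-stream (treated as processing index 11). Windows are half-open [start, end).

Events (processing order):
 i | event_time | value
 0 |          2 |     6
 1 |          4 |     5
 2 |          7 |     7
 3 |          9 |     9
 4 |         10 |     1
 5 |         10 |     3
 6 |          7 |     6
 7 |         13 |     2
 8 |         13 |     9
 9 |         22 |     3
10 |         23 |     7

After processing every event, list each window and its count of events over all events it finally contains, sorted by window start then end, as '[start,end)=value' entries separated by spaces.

i=0 t=2 v=6: → [2,7); WM=−∞
i=1 t=4 v=5: → [2,9); WM=−∞
i=2 t=7 v=7: → [2,12); WM=4
i=3 t=9 v=9: → [2,14); WM=4
i=4 t=10 v=1: → [2,15); WM=4
i=5 t=10 v=3: → [2,15); WM=7
i=6 t=7 v=6: → [2,15); WM=7
i=7 t=13 v=2: → [2,18); WM=7
i=8 t=13 v=9: → [2,18); WM=10
i=9 t=22 v=3: → [22,27); WM=10
i=10 t=23 v=7: → [22,28); WM=10

[2,18)=9 [22,28)=2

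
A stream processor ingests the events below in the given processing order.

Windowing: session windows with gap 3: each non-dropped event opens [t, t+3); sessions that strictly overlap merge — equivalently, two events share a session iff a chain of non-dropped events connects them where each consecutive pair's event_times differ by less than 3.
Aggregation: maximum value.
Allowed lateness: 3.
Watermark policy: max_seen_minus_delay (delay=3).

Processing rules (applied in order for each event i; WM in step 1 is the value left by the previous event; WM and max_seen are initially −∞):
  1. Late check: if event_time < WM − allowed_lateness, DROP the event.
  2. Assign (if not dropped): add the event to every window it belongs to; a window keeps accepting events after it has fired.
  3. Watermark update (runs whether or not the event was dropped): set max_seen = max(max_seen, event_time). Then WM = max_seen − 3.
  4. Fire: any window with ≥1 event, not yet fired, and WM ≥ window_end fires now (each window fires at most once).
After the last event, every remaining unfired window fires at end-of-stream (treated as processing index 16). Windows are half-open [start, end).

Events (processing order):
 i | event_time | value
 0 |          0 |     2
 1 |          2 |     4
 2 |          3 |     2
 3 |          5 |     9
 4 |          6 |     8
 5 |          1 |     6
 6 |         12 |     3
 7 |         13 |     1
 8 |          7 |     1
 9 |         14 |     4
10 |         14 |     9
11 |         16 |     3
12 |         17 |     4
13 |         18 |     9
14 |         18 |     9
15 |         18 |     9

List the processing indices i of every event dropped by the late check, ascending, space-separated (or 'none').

none

i=0 t=0 v=2: → [0,3); WM=-3
i=1 t=2 v=4: → [0,5); WM=-1
i=2 t=3 v=2: → [0,6); WM=0
i=3 t=5 v=9: → [0,8); WM=2
i=4 t=6 v=8: → [0,9); WM=3
i=5 t=1 v=6: → [0,9); WM=3
i=6 t=12 v=3: → [12,15); WM=9
i=7 t=13 v=1: → [12,16); WM=10
i=8 t=7 v=1: → [0,10); WM=10
i=9 t=14 v=4: → [12,17); WM=11
i=10 t=14 v=9: → [12,17); WM=11
i=11 t=16 v=3: → [12,19); WM=13
i=12 t=17 v=4: → [12,20); WM=14
i=13 t=18 v=9: → [12,21); WM=15
i=14 t=18 v=9: → [12,21); WM=15
i=15 t=18 v=9: → [12,21); WM=15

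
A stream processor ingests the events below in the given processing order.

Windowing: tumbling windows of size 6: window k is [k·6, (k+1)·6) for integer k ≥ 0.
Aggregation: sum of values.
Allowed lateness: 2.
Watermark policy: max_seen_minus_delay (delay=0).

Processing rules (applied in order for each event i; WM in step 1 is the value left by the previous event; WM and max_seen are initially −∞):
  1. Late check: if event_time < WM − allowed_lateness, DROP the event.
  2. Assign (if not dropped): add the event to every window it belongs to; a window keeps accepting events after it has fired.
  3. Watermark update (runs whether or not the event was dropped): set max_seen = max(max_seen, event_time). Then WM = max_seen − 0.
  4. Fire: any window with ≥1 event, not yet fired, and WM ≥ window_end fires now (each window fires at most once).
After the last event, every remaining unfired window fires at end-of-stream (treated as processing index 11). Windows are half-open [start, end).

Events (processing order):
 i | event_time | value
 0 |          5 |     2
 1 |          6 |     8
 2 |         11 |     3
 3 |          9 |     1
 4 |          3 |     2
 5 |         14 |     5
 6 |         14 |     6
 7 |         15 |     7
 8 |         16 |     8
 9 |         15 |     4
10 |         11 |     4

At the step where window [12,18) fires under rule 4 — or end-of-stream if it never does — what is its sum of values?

i=0 t=5 v=2: → [0,6); WM=5
i=1 t=6 v=8: → [6,12); WM=6; [0,6) fires=2
i=2 t=11 v=3: → [6,12); WM=11
i=3 t=9 v=1: → [6,12); WM=11
i=4 t=3 v=2: DROP (t<11-2); WM=11
i=5 t=14 v=5: → [12,18); WM=14; [6,12) fires=12
i=6 t=14 v=6: → [12,18); WM=14
i=7 t=15 v=7: → [12,18); WM=15
i=8 t=16 v=8: → [12,18); WM=16
i=9 t=15 v=4: → [12,18); WM=16
i=10 t=11 v=4: DROP (t<16-2); WM=16

30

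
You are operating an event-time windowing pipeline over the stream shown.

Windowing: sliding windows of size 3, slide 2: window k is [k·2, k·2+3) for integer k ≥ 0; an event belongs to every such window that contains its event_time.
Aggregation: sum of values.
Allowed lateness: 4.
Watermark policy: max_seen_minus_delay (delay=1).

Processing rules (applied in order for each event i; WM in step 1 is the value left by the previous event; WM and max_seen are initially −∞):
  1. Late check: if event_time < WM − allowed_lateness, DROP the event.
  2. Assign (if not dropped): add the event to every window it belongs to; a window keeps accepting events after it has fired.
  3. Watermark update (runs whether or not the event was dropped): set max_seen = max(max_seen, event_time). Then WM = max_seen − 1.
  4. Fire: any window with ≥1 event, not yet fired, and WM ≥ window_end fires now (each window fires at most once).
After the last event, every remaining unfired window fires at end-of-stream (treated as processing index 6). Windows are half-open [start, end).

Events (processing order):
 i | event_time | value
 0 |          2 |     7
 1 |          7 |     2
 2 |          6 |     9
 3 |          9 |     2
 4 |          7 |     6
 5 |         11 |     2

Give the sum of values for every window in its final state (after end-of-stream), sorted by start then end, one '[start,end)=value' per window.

[0,3)=7 [2,5)=7 [4,7)=9 [6,9)=17 [8,11)=2 [10,13)=2

i=0 t=2 v=7: → [2,5),[0,3); WM=1
i=1 t=7 v=2: → [6,9); WM=6; [0,3) fires=7 [2,5) fires=7
i=2 t=6 v=9: → [6,9),[4,7); WM=6
i=3 t=9 v=2: → [8,11); WM=8; [4,7) fires=9
i=4 t=7 v=6: → [6,9); WM=8
i=5 t=11 v=2: → [10,13); WM=10; [6,9) fires=17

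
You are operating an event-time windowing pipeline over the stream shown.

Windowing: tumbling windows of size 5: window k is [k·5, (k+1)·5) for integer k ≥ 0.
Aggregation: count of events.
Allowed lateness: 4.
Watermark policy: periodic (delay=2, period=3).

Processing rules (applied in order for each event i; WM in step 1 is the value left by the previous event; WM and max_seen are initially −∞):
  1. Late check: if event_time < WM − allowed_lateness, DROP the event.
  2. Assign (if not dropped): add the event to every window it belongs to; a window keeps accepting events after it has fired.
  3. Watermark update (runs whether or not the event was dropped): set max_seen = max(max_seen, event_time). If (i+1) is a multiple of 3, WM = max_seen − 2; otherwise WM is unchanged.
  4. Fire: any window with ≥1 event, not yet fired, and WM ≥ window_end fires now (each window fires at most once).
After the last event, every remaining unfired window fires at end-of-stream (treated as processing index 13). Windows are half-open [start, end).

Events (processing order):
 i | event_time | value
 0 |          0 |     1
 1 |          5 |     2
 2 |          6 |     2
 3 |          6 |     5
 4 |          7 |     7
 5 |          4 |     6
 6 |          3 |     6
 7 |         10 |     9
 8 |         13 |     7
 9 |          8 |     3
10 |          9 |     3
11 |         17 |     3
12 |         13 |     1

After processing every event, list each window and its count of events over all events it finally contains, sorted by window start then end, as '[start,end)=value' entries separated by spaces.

i=0 t=0 v=1: → [0,5); WM=−∞
i=1 t=5 v=2: → [5,10); WM=−∞
i=2 t=6 v=2: → [5,10); WM=4
i=3 t=6 v=5: → [5,10); WM=4
i=4 t=7 v=7: → [5,10); WM=4
i=5 t=4 v=6: → [0,5); WM=5; [0,5) fires=2
i=6 t=3 v=6: → [0,5); WM=5
i=7 t=10 v=9: → [10,15); WM=5
i=8 t=13 v=7: → [10,15); WM=11; [5,10) fires=4
i=9 t=8 v=3: → [5,10); WM=11
i=10 t=9 v=3: → [5,10); WM=11
i=11 t=17 v=3: → [15,20); WM=15; [10,15) fires=2
i=12 t=13 v=1: → [10,15); WM=15

[0,5)=3 [5,10)=6 [10,15)=3 [15,20)=1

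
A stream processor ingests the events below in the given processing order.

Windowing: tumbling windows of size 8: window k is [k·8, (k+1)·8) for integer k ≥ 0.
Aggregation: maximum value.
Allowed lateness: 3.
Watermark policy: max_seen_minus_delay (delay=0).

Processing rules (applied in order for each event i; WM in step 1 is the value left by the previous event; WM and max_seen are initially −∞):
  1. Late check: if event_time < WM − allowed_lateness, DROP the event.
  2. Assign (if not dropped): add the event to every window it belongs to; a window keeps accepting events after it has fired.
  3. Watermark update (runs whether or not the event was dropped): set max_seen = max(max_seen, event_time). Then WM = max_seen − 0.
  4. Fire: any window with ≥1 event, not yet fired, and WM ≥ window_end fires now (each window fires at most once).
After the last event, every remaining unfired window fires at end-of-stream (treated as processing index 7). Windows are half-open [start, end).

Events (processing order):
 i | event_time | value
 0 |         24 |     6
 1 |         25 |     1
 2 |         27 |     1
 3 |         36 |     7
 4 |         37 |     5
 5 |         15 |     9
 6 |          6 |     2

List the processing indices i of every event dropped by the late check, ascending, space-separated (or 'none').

5 6

i=0 t=24 v=6: → [24,32); WM=24
i=1 t=25 v=1: → [24,32); WM=25
i=2 t=27 v=1: → [24,32); WM=27
i=3 t=36 v=7: → [32,40); WM=36; [24,32) fires=6
i=4 t=37 v=5: → [32,40); WM=37
i=5 t=15 v=9: DROP (t<37-3); WM=37
i=6 t=6 v=2: DROP (t<37-3); WM=37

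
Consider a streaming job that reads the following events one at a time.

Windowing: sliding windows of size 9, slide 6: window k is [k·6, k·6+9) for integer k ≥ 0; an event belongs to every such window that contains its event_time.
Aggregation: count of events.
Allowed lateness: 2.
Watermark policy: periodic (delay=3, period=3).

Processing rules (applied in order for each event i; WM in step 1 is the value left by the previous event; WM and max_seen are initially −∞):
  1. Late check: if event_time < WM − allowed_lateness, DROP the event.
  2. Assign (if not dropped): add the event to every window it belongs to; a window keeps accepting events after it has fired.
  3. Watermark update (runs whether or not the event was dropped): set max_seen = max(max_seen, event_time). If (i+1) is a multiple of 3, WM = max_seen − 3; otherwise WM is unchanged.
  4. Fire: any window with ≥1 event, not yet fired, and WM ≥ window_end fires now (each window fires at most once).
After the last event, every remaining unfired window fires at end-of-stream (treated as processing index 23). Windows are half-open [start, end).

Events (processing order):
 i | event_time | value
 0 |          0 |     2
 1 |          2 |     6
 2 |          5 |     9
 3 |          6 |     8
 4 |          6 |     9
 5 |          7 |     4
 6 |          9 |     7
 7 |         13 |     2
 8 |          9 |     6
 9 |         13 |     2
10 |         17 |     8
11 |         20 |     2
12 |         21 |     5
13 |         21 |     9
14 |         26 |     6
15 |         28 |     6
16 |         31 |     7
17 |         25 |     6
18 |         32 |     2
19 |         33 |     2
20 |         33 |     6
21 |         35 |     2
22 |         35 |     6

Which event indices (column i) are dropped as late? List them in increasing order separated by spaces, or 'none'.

none

i=0 t=0 v=2: → [0,9); WM=−∞
i=1 t=2 v=6: → [0,9); WM=−∞
i=2 t=5 v=9: → [0,9); WM=2
i=3 t=6 v=8: → [6,15),[0,9); WM=2
i=4 t=6 v=9: → [6,15),[0,9); WM=2
i=5 t=7 v=4: → [6,15),[0,9); WM=4
i=6 t=9 v=7: → [6,15); WM=4
i=7 t=13 v=2: → [12,21),[6,15); WM=4
i=8 t=9 v=6: → [6,15); WM=10; [0,9) fires=6
i=9 t=13 v=2: → [12,21),[6,15); WM=10
i=10 t=17 v=8: → [12,21); WM=10
i=11 t=20 v=2: → [18,27),[12,21); WM=17; [6,15) fires=7
i=12 t=21 v=5: → [18,27); WM=17
i=13 t=21 v=9: → [18,27); WM=17
i=14 t=26 v=6: → [24,33),[18,27); WM=23; [12,21) fires=4
i=15 t=28 v=6: → [24,33); WM=23
i=16 t=31 v=7: → [30,39),[24,33); WM=23
i=17 t=25 v=6: → [24,33),[18,27); WM=28; [18,27) fires=5
i=18 t=32 v=2: → [30,39),[24,33); WM=28
i=19 t=33 v=2: → [30,39); WM=28
i=20 t=33 v=6: → [30,39); WM=30
i=21 t=35 v=2: → [30,39); WM=30
i=22 t=35 v=6: → [30,39); WM=30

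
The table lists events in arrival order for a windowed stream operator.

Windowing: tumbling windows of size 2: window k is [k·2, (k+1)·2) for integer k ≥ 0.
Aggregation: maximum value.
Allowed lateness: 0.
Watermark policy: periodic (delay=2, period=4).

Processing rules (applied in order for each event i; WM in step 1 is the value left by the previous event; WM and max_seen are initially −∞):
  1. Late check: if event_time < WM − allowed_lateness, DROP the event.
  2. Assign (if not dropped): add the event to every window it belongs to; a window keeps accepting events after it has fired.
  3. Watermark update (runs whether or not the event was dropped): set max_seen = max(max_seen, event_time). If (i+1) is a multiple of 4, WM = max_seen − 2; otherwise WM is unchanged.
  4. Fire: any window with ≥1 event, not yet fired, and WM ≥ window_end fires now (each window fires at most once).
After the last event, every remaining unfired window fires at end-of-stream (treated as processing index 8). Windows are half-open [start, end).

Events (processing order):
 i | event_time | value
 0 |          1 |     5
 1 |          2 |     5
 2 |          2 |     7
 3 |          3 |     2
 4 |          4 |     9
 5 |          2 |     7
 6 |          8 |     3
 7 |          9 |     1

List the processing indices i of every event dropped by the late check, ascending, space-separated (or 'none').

none

i=0 t=1 v=5: → [0,2); WM=−∞
i=1 t=2 v=5: → [2,4); WM=−∞
i=2 t=2 v=7: → [2,4); WM=−∞
i=3 t=3 v=2: → [2,4); WM=1
i=4 t=4 v=9: → [4,6); WM=1
i=5 t=2 v=7: → [2,4); WM=1
i=6 t=8 v=3: → [8,10); WM=1
i=7 t=9 v=1: → [8,10); WM=7; [0,2) fires=5 [2,4) fires=7 [4,6) fires=9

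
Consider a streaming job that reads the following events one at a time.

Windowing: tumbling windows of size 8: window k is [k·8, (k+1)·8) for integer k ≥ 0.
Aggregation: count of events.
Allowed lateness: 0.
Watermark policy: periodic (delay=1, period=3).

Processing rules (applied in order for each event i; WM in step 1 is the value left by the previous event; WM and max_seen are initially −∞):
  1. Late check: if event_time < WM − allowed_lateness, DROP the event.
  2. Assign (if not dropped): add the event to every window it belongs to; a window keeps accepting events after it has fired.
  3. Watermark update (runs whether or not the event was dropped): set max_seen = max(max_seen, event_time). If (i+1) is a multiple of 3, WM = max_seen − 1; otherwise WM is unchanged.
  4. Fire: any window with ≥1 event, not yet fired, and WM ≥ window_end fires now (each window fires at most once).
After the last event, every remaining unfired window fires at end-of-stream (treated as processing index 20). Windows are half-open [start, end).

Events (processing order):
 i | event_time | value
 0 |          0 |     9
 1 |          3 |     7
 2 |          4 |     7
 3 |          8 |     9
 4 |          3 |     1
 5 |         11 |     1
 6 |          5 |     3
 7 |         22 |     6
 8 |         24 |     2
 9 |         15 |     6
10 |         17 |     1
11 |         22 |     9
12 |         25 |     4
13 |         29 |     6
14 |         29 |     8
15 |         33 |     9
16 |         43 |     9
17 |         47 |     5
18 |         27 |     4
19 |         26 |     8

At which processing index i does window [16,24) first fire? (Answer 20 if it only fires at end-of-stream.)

14

i=0 t=0 v=9: → [0,8); WM=−∞
i=1 t=3 v=7: → [0,8); WM=−∞
i=2 t=4 v=7: → [0,8); WM=3
i=3 t=8 v=9: → [8,16); WM=3
i=4 t=3 v=1: → [0,8); WM=3
i=5 t=11 v=1: → [8,16); WM=10; [0,8) fires=4
i=6 t=5 v=3: DROP (t<10-0); WM=10
i=7 t=22 v=6: → [16,24); WM=10
i=8 t=24 v=2: → [24,32); WM=23; [8,16) fires=2
i=9 t=15 v=6: DROP (t<23-0); WM=23
i=10 t=17 v=1: DROP (t<23-0); WM=23
i=11 t=22 v=9: DROP (t<23-0); WM=23
i=12 t=25 v=4: → [24,32); WM=23
i=13 t=29 v=6: → [24,32); WM=23
i=14 t=29 v=8: → [24,32); WM=28; [16,24) fires=1
i=15 t=33 v=9: → [32,40); WM=28
i=16 t=43 v=9: → [40,48); WM=28
i=17 t=47 v=5: → [40,48); WM=46; [24,32) fires=4 [32,40) fires=1
i=18 t=27 v=4: DROP (t<46-0); WM=46
i=19 t=26 v=8: DROP (t<46-0); WM=46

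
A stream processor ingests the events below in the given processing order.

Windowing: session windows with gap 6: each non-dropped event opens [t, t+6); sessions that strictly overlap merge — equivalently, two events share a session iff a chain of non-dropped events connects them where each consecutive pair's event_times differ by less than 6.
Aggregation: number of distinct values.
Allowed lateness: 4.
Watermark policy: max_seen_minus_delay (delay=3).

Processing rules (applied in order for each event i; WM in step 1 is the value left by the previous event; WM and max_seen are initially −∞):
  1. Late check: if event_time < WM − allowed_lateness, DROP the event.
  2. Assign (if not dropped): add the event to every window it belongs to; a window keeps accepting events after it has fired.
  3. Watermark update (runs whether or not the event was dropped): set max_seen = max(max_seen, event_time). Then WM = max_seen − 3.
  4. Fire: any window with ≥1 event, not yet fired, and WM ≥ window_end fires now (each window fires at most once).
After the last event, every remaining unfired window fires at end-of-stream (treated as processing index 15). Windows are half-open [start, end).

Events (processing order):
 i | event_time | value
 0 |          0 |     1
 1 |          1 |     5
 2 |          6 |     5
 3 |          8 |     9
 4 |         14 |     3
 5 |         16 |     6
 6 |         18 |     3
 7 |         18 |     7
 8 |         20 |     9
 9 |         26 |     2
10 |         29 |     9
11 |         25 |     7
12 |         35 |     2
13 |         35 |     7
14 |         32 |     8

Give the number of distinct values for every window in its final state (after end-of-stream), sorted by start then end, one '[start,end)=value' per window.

i=0 t=0 v=1: → [0,6); WM=-3
i=1 t=1 v=5: → [0,7); WM=-2
i=2 t=6 v=5: → [0,12); WM=3
i=3 t=8 v=9: → [0,14); WM=5
i=4 t=14 v=3: → [14,20); WM=11
i=5 t=16 v=6: → [14,22); WM=13
i=6 t=18 v=3: → [14,24); WM=15
i=7 t=18 v=7: → [14,24); WM=15
i=8 t=20 v=9: → [14,26); WM=17
i=9 t=26 v=2: → [26,32); WM=23
i=10 t=29 v=9: → [26,35); WM=26
i=11 t=25 v=7: → [14,35); WM=26
i=12 t=35 v=2: → [35,41); WM=32
i=13 t=35 v=7: → [35,41); WM=32
i=14 t=32 v=8: → [14,41); WM=32

[0,14)=3 [14,41)=6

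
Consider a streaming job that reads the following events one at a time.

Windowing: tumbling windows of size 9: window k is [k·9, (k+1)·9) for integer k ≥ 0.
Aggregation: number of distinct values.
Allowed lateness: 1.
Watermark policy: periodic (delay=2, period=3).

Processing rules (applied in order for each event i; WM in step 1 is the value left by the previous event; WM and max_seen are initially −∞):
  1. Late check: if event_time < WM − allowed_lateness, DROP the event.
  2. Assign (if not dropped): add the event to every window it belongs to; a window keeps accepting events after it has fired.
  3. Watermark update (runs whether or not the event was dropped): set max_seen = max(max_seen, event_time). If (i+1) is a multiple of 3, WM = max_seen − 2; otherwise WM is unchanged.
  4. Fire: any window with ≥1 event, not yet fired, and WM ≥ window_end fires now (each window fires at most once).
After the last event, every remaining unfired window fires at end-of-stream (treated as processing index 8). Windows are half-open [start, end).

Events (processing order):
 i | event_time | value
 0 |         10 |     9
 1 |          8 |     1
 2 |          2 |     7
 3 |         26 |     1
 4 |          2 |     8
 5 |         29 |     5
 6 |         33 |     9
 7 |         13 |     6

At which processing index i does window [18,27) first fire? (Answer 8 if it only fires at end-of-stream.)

i=0 t=10 v=9: → [9,18); WM=−∞
i=1 t=8 v=1: → [0,9); WM=−∞
i=2 t=2 v=7: → [0,9); WM=8
i=3 t=26 v=1: → [18,27); WM=8
i=4 t=2 v=8: DROP (t<8-1); WM=8
i=5 t=29 v=5: → [27,36); WM=27; [0,9) fires=2 [9,18) fires=1 [18,27) fires=1
i=6 t=33 v=9: → [27,36); WM=27
i=7 t=13 v=6: DROP (t<27-1); WM=27

5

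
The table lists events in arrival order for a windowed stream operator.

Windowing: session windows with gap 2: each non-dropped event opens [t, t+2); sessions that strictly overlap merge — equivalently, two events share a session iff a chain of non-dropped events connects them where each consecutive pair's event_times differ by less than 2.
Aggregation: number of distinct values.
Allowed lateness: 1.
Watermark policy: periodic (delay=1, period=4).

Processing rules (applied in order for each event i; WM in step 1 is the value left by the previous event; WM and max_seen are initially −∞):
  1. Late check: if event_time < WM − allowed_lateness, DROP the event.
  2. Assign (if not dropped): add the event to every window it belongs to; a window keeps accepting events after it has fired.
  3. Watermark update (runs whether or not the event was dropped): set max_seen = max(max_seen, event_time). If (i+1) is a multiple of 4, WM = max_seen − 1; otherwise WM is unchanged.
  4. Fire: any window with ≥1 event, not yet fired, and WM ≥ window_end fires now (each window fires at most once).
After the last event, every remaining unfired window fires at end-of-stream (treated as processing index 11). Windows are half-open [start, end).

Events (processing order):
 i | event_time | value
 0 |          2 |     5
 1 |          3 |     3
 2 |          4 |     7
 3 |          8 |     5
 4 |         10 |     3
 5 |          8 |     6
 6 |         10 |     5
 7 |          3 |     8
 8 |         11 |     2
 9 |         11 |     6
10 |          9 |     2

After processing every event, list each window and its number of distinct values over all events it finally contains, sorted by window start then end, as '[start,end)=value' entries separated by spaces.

[2,6)=3 [8,13)=4

i=0 t=2 v=5: → [2,4); WM=−∞
i=1 t=3 v=3: → [2,5); WM=−∞
i=2 t=4 v=7: → [2,6); WM=−∞
i=3 t=8 v=5: → [8,10); WM=7
i=4 t=10 v=3: → [10,12); WM=7
i=5 t=8 v=6: → [8,10); WM=7
i=6 t=10 v=5: → [10,12); WM=7
i=7 t=3 v=8: DROP (t<7-1); WM=9
i=8 t=11 v=2: → [10,13); WM=9
i=9 t=11 v=6: → [10,13); WM=9
i=10 t=9 v=2: → [8,13); WM=9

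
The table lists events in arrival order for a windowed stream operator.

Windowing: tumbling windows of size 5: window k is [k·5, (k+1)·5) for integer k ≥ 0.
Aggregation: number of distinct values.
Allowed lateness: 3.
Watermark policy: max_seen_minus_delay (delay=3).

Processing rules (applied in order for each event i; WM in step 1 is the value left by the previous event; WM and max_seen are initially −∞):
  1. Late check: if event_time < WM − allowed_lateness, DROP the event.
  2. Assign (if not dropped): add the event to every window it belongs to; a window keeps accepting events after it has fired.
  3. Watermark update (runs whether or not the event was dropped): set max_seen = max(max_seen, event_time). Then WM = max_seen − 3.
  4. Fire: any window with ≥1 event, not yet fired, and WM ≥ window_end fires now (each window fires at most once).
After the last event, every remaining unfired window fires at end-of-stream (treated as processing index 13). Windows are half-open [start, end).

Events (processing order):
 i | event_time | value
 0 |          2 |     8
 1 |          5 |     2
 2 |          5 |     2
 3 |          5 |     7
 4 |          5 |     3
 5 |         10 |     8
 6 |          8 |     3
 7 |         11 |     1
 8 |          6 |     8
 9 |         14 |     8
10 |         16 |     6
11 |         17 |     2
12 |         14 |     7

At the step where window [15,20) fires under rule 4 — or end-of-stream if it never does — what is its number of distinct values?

2

i=0 t=2 v=8: → [0,5); WM=-1
i=1 t=5 v=2: → [5,10); WM=2
i=2 t=5 v=2: → [5,10); WM=2
i=3 t=5 v=7: → [5,10); WM=2
i=4 t=5 v=3: → [5,10); WM=2
i=5 t=10 v=8: → [10,15); WM=7; [0,5) fires=1
i=6 t=8 v=3: → [5,10); WM=7
i=7 t=11 v=1: → [10,15); WM=8
i=8 t=6 v=8: → [5,10); WM=8
i=9 t=14 v=8: → [10,15); WM=11; [5,10) fires=4
i=10 t=16 v=6: → [15,20); WM=13
i=11 t=17 v=2: → [15,20); WM=14
i=12 t=14 v=7: → [10,15); WM=14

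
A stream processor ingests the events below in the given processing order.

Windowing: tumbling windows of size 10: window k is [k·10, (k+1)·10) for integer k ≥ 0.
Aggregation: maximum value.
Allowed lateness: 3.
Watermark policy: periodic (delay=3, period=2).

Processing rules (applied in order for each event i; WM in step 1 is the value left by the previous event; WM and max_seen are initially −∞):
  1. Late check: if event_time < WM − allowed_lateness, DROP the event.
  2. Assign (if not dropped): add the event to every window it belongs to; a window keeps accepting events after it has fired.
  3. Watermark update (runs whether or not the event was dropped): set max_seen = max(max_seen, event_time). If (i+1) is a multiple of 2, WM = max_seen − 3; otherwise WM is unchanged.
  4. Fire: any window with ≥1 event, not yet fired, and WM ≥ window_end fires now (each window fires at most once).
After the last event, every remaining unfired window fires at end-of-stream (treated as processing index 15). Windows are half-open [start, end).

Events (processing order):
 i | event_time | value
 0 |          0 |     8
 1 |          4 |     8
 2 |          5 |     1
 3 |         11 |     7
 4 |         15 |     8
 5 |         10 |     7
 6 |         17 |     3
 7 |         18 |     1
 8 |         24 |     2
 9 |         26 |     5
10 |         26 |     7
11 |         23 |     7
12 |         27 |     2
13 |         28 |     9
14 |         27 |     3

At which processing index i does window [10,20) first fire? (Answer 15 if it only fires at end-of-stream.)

9

i=0 t=0 v=8: → [0,10); WM=−∞
i=1 t=4 v=8: → [0,10); WM=1
i=2 t=5 v=1: → [0,10); WM=1
i=3 t=11 v=7: → [10,20); WM=8
i=4 t=15 v=8: → [10,20); WM=8
i=5 t=10 v=7: → [10,20); WM=12; [0,10) fires=8
i=6 t=17 v=3: → [10,20); WM=12
i=7 t=18 v=1: → [10,20); WM=15
i=8 t=24 v=2: → [20,30); WM=15
i=9 t=26 v=5: → [20,30); WM=23; [10,20) fires=8
i=10 t=26 v=7: → [20,30); WM=23
i=11 t=23 v=7: → [20,30); WM=23
i=12 t=27 v=2: → [20,30); WM=23
i=13 t=28 v=9: → [20,30); WM=25
i=14 t=27 v=3: → [20,30); WM=25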